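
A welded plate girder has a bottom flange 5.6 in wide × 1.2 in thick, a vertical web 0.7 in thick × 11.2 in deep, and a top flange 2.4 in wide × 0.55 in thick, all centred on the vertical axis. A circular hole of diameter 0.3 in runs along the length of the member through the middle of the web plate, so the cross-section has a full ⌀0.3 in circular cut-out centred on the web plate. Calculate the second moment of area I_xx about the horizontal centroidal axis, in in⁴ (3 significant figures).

Decompose the section into non-overlapping parts with the origin at the bottom-left of its bounding rectangle.
Bottom plate: 5.6 × 1.2, A = 6.72 in², y = 0.6 in, Ī = 0.8064 in⁴.
Web plate: 0.7 × 11.2, A = 7.84 in², y = 6.8 in, Ī = 81.954 in⁴.
Top plate: 2.4 × 0.55, A = 1.32 in², y = 12.675 in, Ī = 0.033275 in⁴.
Hole (subtracted): ⌀0.3, A = 0.070686 in², y = 6.8 in, Ī = 0.00039761 in⁴.
Centroid: ȳ = ΣA·y / ΣA = 4.6551 in.
Transfer each piece to the horizontal centroidal axis using Ī + A·d² with d = y − 4.6551:
  bottom plate: d = -4.0551 in → contributes +111.31 in⁴
  web plate: d = 2.1449 in → contributes +118.02 in⁴
  top plate: d = 8.0199 in → contributes +84.934 in⁴
  hole: d = 2.1449 in → contributes −0.32559 in⁴
Total I = 313.94 in⁴.

I_xx ≈ 314 in⁴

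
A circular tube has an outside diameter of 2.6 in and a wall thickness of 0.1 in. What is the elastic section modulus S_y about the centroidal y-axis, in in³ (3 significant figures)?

Split into non-overlapping primitives; take the origin at the lower-left of the bounding box.
Outer circle: ⌀2.6, A = 5.3093 in², x = 1.3 in, Ī = 2.2432 in⁴.
Bore (subtracted): ⌀2.4, A = 4.5239 in², x = 1.3 in, Ī = 1.6286 in⁴.
By symmetry the centroid is at mid-width, x̄ = 1.3 in.
All pieces are centred on the centroidal y-axis, so I = ΣĪ (holes subtracted) = 0.61457 in⁴.
Extreme fibre distance c = 1.3 in; S = I/c = 0.47275 in³.

S_y ≈ 0.473 in³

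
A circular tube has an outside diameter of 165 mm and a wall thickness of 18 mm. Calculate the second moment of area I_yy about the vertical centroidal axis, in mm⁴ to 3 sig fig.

I_yy ≈ 2.28 × 10⁷ mm⁴

Decompose the section into non-overlapping parts with the origin at the bottom-left of its bounding rectangle.
Outer circle: ⌀165, A = 21 382 mm², x = 82.5 mm, Ī = 36 383 601 mm⁴.
Bore (subtracted): ⌀129, A = 13 070 mm², x = 82.5 mm, Ī = 13 593 420 mm⁴.
By symmetry the centroid is at mid-width, x̄ = 82.5 mm.
All pieces are centred on the vertical centroidal axis, so I = ΣĪ (holes subtracted) = 22 790 180 mm⁴.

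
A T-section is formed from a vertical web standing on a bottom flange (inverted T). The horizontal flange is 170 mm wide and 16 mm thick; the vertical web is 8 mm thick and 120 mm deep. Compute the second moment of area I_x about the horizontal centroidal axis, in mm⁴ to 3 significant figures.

Treat the section as a set of non-overlapping primitives; coordinates are from the bounding-box lower-left.
Flange: 170 × 16, A = 2 720 mm², y = 8 mm, Ī = 58 027 mm⁴.
Web: 8 × 120, A = 960 mm², y = 76 mm, Ī = 1 152 000 mm⁴.
Centroid: ȳ = ΣA·y / ΣA = 25.739 mm.
Transfer each piece to the horizontal centroidal axis using Ī + A·d² with d = y − 25.739:
  flange: d = -17.739 mm → contributes +913 947 mm⁴
  web: d = 50.261 mm → contributes +3 577 109 mm⁴
Total I = 4 491 056 mm⁴.

I_x ≈ 4.49 × 10⁶ mm⁴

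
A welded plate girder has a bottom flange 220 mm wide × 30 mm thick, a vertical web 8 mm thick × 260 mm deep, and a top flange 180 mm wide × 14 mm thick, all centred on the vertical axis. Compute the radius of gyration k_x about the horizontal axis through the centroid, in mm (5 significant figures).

k_x ≈ 121.34 mm

Break the section into simple shapes (no overlaps), measuring from the bottom-left corner of the bounding box.
Bottom plate: 220 × 30, A = 6 600 mm², y = 15 mm, Ī = 495 000 mm⁴.
Web plate: 8 × 260, A = 2 080 mm², y = 160 mm, Ī = 11 717 333 mm⁴.
Top plate: 180 × 14, A = 2 520 mm², y = 297 mm, Ī = 41 160 mm⁴.
Centroid: ȳ = ΣA·y / ΣA = 105.3786 mm.
Transfer each piece to the horizontal axis through the centroid using Ī + A·d² with d = y − 105.3786:
  bottom plate: d = -90.37857 mm → contributes +54 405 689 mm⁴
  web plate: d = 54.62143 mm → contributes +17 923 014 mm⁴
  top plate: d = 191.6214 mm → contributes +92 572 465 mm⁴
Total I = 164 901 168 mm⁴.
Radius of gyration: k = √(I/A) = √(164 901 168 / 11 200) = 121.3397 mm.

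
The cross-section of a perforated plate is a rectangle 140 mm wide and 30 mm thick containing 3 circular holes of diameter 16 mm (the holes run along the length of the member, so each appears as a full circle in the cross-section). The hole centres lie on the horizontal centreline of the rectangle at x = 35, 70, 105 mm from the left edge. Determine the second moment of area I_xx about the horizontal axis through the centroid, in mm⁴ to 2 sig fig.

I_xx ≈ 3.1 × 10⁵ mm⁴

Break the section into simple shapes (no overlaps), measuring from the bottom-left corner of the bounding box.
Plate: 140 × 30, A = 4 200 mm², y = 15 mm, Ī = 315 000 mm⁴.
Hole 1 (subtracted): ⌀16, A = 201.1 mm², y = 15 mm, Ī = 3 217 mm⁴.
Hole 2 (subtracted): ⌀16, A = 201.1 mm², y = 15 mm, Ī = 3 217 mm⁴.
Hole 3 (subtracted): ⌀16, A = 201.1 mm², y = 15 mm, Ī = 3 217 mm⁴.
By symmetry the centroid is at mid-height, ȳ = 15 mm.
All pieces are centred on the horizontal axis through the centroid, so I = ΣĪ (holes subtracted) = 305 349 mm⁴.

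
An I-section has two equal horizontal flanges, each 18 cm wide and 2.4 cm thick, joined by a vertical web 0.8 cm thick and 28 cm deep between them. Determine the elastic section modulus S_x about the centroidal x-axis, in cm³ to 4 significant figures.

Decompose the section into non-overlapping parts with the origin at the bottom-left of its bounding rectangle.
Bottom flange: 18 × 2.4, A = 43.2 cm², y = 1.2 cm, Ī = 20.736 cm⁴.
Web: 0.8 × 28, A = 22.4 cm², y = 16.4 cm, Ī = 1463.47 cm⁴.
Top flange: 18 × 2.4, A = 43.2 cm², y = 31.6 cm, Ī = 20.736 cm⁴.
By symmetry the centroid is at mid-height, ȳ = 16.4 cm.
Transfer each piece to the centroidal x-axis using Ī + A·d² with d = y − 16.4:
  bottom flange: d = -15.2 cm → contributes +10001.7 cm⁴
  web: d = 0 cm → contributes +1463.47 cm⁴
  top flange: d = 15.2 cm → contributes +10001.7 cm⁴
Total I = 21466.8 cm⁴.
Extreme fibre distance c = 16.4 cm; S = I/c = 1308.95 cm³.

S_x ≈ 1309 cm³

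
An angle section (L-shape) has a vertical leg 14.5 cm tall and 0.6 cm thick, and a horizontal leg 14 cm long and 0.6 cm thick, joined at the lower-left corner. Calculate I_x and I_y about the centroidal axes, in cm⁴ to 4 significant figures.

Treat the section as a set of non-overlapping primitives; coordinates are from the bounding-box lower-left.
Vertical leg: 0.6 × 14.5, A = 8.7 cm², y = 7.25 cm, Ī = 152.431 cm⁴.
Horizontal leg (remainder): 13.4 × 0.6, A = 8.04 cm², y = 0.3 cm, Ī = 0.2412 cm⁴.
Centroid: ȳ = ΣA·y / ΣA = 3.91201 cm.
Transfer each piece to the centroidal x-axis using Ī + A·d² with d = y − 3.91201:
  vertical leg: d = 3.33799 cm → contributes +249.368 cm⁴
  horizontal leg (remainder): d = -3.61201 cm → contributes +105.136 cm⁴
Total I = 354.504 cm⁴.
For the y-axis: x̄ = 3.66201 cm.
Repeating about the centroidal y-axis gives I_y = 325.312 cm⁴.

I_x ≈ 354.5 cm⁴, I_y ≈ 325.3 cm⁴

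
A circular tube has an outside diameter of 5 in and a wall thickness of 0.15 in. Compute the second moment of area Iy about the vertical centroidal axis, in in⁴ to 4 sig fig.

Iy ≈ 6.727 in⁴

Treat the section as a set of non-overlapping primitives; coordinates are from the bounding-box lower-left.
Outer circle: ⌀5, A = 19.635 in², x = 2.5 in, Ī = 30.6796 in⁴.
Bore (subtracted): ⌀4.7, A = 17.3494 in², x = 2.5 in, Ī = 23.9531 in⁴.
By symmetry the centroid is at mid-width, x̄ = 2.5 in.
All pieces are centred on the vertical centroidal axis, so I = ΣĪ (holes subtracted) = 6.72654 in⁴.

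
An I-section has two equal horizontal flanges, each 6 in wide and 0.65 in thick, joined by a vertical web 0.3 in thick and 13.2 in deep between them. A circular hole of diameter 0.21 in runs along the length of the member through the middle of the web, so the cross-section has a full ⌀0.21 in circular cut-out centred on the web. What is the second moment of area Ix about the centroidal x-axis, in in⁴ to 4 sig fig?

Treat the section as a set of non-overlapping primitives; coordinates are from the bounding-box lower-left.
Bottom flange: 6 × 0.65, A = 3.9 in², y = 0.325 in, Ī = 0.137313 in⁴.
Web: 0.3 × 13.2, A = 3.96 in², y = 7.25 in, Ī = 57.4992 in⁴.
Top flange: 6 × 0.65, A = 3.9 in², y = 14.175 in, Ī = 0.137313 in⁴.
Hole (subtracted): ⌀0.21, A = 0.0346361 in², y = 7.25 in, Ī = 0.0000954656 in⁴.
By symmetry the centroid is at mid-height, ȳ = 7.25 in.
Transfer each piece to the centroidal x-axis using Ī + A·d² with d = y − 7.25:
  bottom flange: d = -6.925 in → contributes +187.164 in⁴
  web: d = 0 in → contributes +57.4992 in⁴
  top flange: d = 6.925 in → contributes +187.164 in⁴
  hole: d = 0 in → contributes −0.0000954656 in⁴
Total I = 431.828 in⁴.

Ix ≈ 431.8 in⁴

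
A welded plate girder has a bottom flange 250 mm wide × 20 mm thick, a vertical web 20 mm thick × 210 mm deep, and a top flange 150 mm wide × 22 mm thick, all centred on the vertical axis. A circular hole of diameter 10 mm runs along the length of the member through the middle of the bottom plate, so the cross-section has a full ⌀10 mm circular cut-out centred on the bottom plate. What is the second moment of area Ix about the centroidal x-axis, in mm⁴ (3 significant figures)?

Ix ≈ 1.23 × 10⁸ mm⁴

Split into non-overlapping primitives; take the origin at the lower-left of the bounding box.
Bottom plate: 250 × 20, A = 5 000 mm², y = 10 mm, Ī = 166 667 mm⁴.
Web plate: 20 × 210, A = 4 200 mm², y = 125 mm, Ī = 15 435 000 mm⁴.
Top plate: 150 × 22, A = 3 300 mm², y = 241 mm, Ī = 133 100 mm⁴.
Hole (subtracted): ⌀10, A = 78.54 mm², y = 10 mm, Ī = 490.87 mm⁴.
Centroid: ȳ = ΣA·y / ΣA = 110.25 mm.
Transfer each piece to the centroidal x-axis using Ī + A·d² with d = y − 110.25:
  bottom plate: d = -100.25 mm → contributes +50 420 903 mm⁴
  web plate: d = 14.746 mm → contributes +16 348 278 mm⁴
  top plate: d = 130.75 mm → contributes +56 545 079 mm⁴
  hole: d = -100.25 mm → contributes −789 883 mm⁴
Total I = 122 524 377 mm⁴.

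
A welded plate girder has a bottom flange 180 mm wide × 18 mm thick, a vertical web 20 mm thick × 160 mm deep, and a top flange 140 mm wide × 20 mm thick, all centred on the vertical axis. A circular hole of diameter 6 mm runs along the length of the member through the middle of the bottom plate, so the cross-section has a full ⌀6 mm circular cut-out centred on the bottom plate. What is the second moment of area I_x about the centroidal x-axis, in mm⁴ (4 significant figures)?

Break the section into simple shapes (no overlaps), measuring from the bottom-left corner of the bounding box.
Bottom plate: 180 × 18, A = 3 240 mm², y = 9 mm, Ī = 87 480 mm⁴.
Web plate: 20 × 160, A = 3 200 mm², y = 98 mm, Ī = 6 826 667 mm⁴.
Top plate: 140 × 20, A = 2 800 mm², y = 188 mm, Ī = 93333.3 mm⁴.
Hole (subtracted): ⌀6, A = 28.2743 mm², y = 9 mm, Ī = 63.6173 mm⁴.
Centroid: ȳ = ΣA·y / ΣA = 94.326 mm.
Transfer each piece to the centroidal x-axis using Ī + A·d² with d = y − 94.326:
  bottom plate: d = -85.326 mm → contributes +23 676 403 mm⁴
  web plate: d = 3.67397 mm → contributes +6 869 860 mm⁴
  top plate: d = 93.674 mm → contributes +24 662 808 mm⁴
  hole: d = -85.326 mm → contributes −205 916 mm⁴
Total I = 55 003 155 mm⁴.

I_x ≈ 5.500 × 10⁷ mm⁴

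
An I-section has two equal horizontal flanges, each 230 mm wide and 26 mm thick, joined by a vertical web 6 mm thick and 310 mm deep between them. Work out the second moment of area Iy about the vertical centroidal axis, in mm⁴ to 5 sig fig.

Treat the section as a set of non-overlapping primitives; coordinates are from the bounding-box lower-left.
Bottom flange: 230 × 26, A = 5 980 mm², x = 115 mm, Ī = 26 361 833 mm⁴.
Web: 6 × 310, A = 1 860 mm², x = 115 mm, Ī = 5 580 mm⁴.
Top flange: 230 × 26, A = 5 980 mm², x = 115 mm, Ī = 26 361 833 mm⁴.
By symmetry the centroid is at mid-width, x̄ = 115 mm.
All pieces are centred on the vertical centroidal axis, so I = ΣĪ = 52 729 247 mm⁴.

Iy ≈ 5.2729 × 10⁷ mm⁴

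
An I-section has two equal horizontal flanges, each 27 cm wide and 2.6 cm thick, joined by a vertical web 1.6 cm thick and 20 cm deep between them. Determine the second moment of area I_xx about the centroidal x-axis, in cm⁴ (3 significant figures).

I_xx ≈ 1.91 × 10⁴ cm⁴

Split into non-overlapping primitives; take the origin at the lower-left of the bounding box.
Bottom flange: 27 × 2.6, A = 70.2 cm², y = 1.3 cm, Ī = 39.546 cm⁴.
Web: 1.6 × 20, A = 32 cm², y = 12.6 cm, Ī = 1066.7 cm⁴.
Top flange: 27 × 2.6, A = 70.2 cm², y = 23.9 cm, Ī = 39.546 cm⁴.
By symmetry the centroid is at mid-height, ȳ = 12.6 cm.
Transfer each piece to the centroidal x-axis using Ī + A·d² with d = y − 12.6:
  bottom flange: d = -11.3 cm → contributes +9003.4 cm⁴
  web: d = 0 cm → contributes +1066.7 cm⁴
  top flange: d = 11.3 cm → contributes +9003.4 cm⁴
Total I = 19 073 cm⁴.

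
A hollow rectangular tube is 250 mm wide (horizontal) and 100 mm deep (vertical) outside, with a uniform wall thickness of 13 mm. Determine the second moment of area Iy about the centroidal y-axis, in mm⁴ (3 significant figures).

Decompose the section into non-overlapping parts with the origin at the bottom-left of its bounding rectangle.
Outer rectangle: 250 × 100, A = 25 000 mm², x = 125 mm, Ī = 130 208 333 mm⁴.
Inner void (subtracted): 224 × 74, A = 16 576 mm², x = 125 mm, Ī = 69 309 781 mm⁴.
By symmetry the centroid is at mid-width, x̄ = 125 mm.
All pieces are centred on the centroidal y-axis, so I = ΣĪ (holes subtracted) = 60 898 552 mm⁴.

Iy ≈ 6.09 × 10⁷ mm⁴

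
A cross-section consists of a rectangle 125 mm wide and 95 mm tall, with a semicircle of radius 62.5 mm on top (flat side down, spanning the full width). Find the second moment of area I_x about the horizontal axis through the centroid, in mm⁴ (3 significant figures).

Break the section into simple shapes (no overlaps), measuring from the bottom-left corner of the bounding box.
Rectangular body: 125 × 95, A = 11 875 mm², y = 47.5 mm, Ī = 8 930 990 mm⁴.
Semicircular cap: semicircle r = 62.5, A = 6135.9 mm², y = 121.53 mm, Ī = 1 674 758 mm⁴.
Centroid: ȳ = ΣA·y / ΣA = 72.719 mm.
Transfer each piece to the horizontal axis through the centroid using Ī + A·d² with d = y − 72.719:
  rectangular body: d = -25.219 mm → contributes +16 483 442 mm⁴
  semicircular cap: d = 48.807 mm → contributes +16 291 201 mm⁴
Total I = 32 774 643 mm⁴.

I_x ≈ 3.28 × 10⁷ mm⁴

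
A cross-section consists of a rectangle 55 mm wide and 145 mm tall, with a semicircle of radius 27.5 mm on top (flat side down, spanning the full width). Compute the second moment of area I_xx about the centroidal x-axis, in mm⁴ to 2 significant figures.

I_xx ≈ 2.1 × 10⁷ mm⁴

Split into non-overlapping primitives; take the origin at the lower-left of the bounding box.
Rectangular body: 55 × 145, A = 7 975 mm², y = 72.5 mm, Ī = 13 972 865 mm⁴.
Semicircular cap: semicircle r = 27.5, A = 1 188 mm², y = 156.7 mm, Ī = 62 772 mm⁴.
Centroid: ȳ = ΣA·y / ΣA = 83.41 mm.
Transfer each piece to the centroidal x-axis using Ī + A·d² with d = y − 83.41:
  rectangular body: d = -10.91 mm → contributes +14 922 513 mm⁴
  semicircular cap: d = 73.26 mm → contributes +6 438 181 mm⁴
Total I = 21 360 693 mm⁴.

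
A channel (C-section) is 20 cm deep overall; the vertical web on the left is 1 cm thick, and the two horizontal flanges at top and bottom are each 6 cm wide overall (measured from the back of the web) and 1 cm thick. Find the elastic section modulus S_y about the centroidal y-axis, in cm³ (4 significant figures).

Decompose the section into non-overlapping parts with the origin at the bottom-left of its bounding rectangle.
Web: 1 × 20, A = 20 cm², x = 0.5 cm, Ī = 1.66667 cm⁴.
Top flange (beyond web): 5 × 1, A = 5 cm², x = 3.5 cm, Ī = 10.4167 cm⁴.
Bottom flange (beyond web): 5 × 1, A = 5 cm², x = 3.5 cm, Ī = 10.4167 cm⁴.
Centroid: x̄ = ΣA·x / ΣA = 1.5 cm.
Transfer each piece to the centroidal y-axis using Ī + A·d² with d = x − 1.5:
  web: d = -1 cm → contributes +21.6667 cm⁴
  top flange (beyond web): d = 2 cm → contributes +30.4167 cm⁴
  bottom flange (beyond web): d = 2 cm → contributes +30.4167 cm⁴
Total I = 82.5 cm⁴.
Extreme fibre distance c = 4.5 cm; S = I/c = 18.3333 cm³.

S_y ≈ 18.33 cm³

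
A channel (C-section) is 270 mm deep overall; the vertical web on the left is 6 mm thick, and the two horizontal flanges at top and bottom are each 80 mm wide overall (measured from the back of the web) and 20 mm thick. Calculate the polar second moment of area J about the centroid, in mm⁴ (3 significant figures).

J ≈ 5.92 × 10⁷ mm⁴

Break the section into simple shapes (no overlaps), measuring from the bottom-left corner of the bounding box.
Web: 6 × 270, A = 1 620 mm², y = 135 mm, Ī = 9 841 500 mm⁴.
Top flange (beyond web): 74 × 20, A = 1 480 mm², y = 260 mm, Ī = 49 333 mm⁴.
Bottom flange (beyond web): 74 × 20, A = 1 480 mm², y = 10 mm, Ī = 49 333 mm⁴.
By symmetry the centroid is at mid-height, ȳ = 135 mm.
Transfer each piece to the centroidal x-axis using Ī + A·d² with d = y − 135:
  web: d = 0 mm → contributes +9 841 500 mm⁴
  top flange (beyond web): d = 125 mm → contributes +23 174 333 mm⁴
  bottom flange (beyond web): d = -125 mm → contributes +23 174 333 mm⁴
Total I = 56 190 167 mm⁴.
For the y-axis: x̄ = 28.852 mm.
Repeating about the centroidal y-axis gives I_y = 3 030 786 mm⁴.
Polar second moment: J = I_x + I_y = 59 220 952 mm⁴.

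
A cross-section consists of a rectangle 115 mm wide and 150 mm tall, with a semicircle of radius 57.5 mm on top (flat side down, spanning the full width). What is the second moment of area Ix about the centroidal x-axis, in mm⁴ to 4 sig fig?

Break the section into simple shapes (no overlaps), measuring from the bottom-left corner of the bounding box.
Rectangular body: 115 × 150, A = 17 250 mm², y = 75 mm, Ī = 32 343 750 mm⁴.
Semicircular cap: semicircle r = 57.5, A = 5193.45 mm², y = 174.404 mm, Ī = 1 199 785 mm⁴.
Centroid: ȳ = ΣA·y / ΣA = 98.0022 mm.
Transfer each piece to the centroidal x-axis using Ī + A·d² with d = y − 98.0022:
  rectangular body: d = -23.0022 mm → contributes +41 470 723 mm⁴
  semicircular cap: d = 76.4016 mm → contributes +31 514 977 mm⁴
Total I = 72 985 700 mm⁴.

Ix ≈ 7.299 × 10⁷ mm⁴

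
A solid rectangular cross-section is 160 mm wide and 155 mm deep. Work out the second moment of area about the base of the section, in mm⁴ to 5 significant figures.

The section: 160 × 155, A = 24 800 mm², y = 77.5 mm, Ī = 49 651 667 mm⁴.
Transfer it to the base of the section using Ī + A·d² with d = y − 0:
  the section: d = 77.5 mm → contributes +198 606 667 mm⁴
Total I = 198 606 667 mm⁴.

I_base ≈ 1.9861 × 10⁸ mm⁴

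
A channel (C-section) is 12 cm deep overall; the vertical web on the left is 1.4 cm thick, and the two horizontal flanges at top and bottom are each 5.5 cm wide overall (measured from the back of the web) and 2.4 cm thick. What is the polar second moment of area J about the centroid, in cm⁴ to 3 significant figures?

Decompose the section into non-overlapping parts with the origin at the bottom-left of its bounding rectangle.
Web: 1.4 × 12, A = 16.8 cm², y = 6 cm, Ī = 201.6 cm⁴.
Top flange (beyond web): 4.1 × 2.4, A = 9.84 cm², y = 10.8 cm, Ī = 4.7232 cm⁴.
Bottom flange (beyond web): 4.1 × 2.4, A = 9.84 cm², y = 1.2 cm, Ī = 4.7232 cm⁴.
By symmetry the centroid is at mid-height, ȳ = 6 cm.
Transfer each piece to the centroidal x-axis using Ī + A·d² with d = y − 6:
  web: d = 0 cm → contributes +201.6 cm⁴
  top flange (beyond web): d = 4.8 cm → contributes +231.44 cm⁴
  bottom flange (beyond web): d = -4.8 cm → contributes +231.44 cm⁴
Total I = 664.47 cm⁴.
For the y-axis: x̄ = 2.1836 cm.
Repeating about the centroidal y-axis gives I_y = 98.853 cm⁴.
Polar second moment: J = I_x + I_y = 763.33 cm⁴.

J ≈ 763 cm⁴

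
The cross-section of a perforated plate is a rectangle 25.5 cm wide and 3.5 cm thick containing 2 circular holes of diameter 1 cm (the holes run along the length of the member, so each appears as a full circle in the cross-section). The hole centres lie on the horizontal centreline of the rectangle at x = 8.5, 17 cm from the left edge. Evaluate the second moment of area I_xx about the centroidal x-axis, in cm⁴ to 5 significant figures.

Break the section into simple shapes (no overlaps), measuring from the bottom-left corner of the bounding box.
Plate: 25.5 × 3.5, A = 89.25 cm², y = 1.75 cm, Ī = 91.10938 cm⁴.
Hole 1 (subtracted): ⌀1, A = 0.7853982 cm², y = 1.75 cm, Ī = 0.04908739 cm⁴.
Hole 2 (subtracted): ⌀1, A = 0.7853982 cm², y = 1.75 cm, Ī = 0.04908739 cm⁴.
By symmetry the centroid is at mid-height, ȳ = 1.75 cm.
All pieces are centred on the centroidal x-axis, so I = ΣĪ (holes subtracted) = 91.0112 cm⁴.

I_xx ≈ 91.011 cm⁴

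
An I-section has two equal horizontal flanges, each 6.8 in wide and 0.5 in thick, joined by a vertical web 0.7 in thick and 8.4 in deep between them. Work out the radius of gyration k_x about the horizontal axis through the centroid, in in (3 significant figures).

k_x ≈ 3.65 in

Decompose the section into non-overlapping parts with the origin at the bottom-left of its bounding rectangle.
Bottom flange: 6.8 × 0.5, A = 3.4 in², y = 0.25 in, Ī = 0.070833 in⁴.
Web: 0.7 × 8.4, A = 5.88 in², y = 4.7 in, Ī = 34.574 in⁴.
Top flange: 6.8 × 0.5, A = 3.4 in², y = 9.15 in, Ī = 0.070833 in⁴.
By symmetry the centroid is at mid-height, ȳ = 4.7 in.
Transfer each piece to the horizontal axis through the centroid using Ī + A·d² with d = y − 4.7:
  bottom flange: d = -4.45 in → contributes +67.399 in⁴
  web: d = 0 in → contributes +34.574 in⁴
  top flange: d = 4.45 in → contributes +67.399 in⁴
Total I = 169.37 in⁴.
Radius of gyration: k = √(I/A) = √(169.37 / 12.68) = 3.6548 in.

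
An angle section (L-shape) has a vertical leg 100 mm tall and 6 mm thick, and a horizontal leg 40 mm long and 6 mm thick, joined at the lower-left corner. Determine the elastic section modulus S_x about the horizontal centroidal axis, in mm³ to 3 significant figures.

S_x ≈ 1.35 × 10⁴ mm³

Decompose the section into non-overlapping parts with the origin at the bottom-left of its bounding rectangle.
Vertical leg: 6 × 100, A = 600 mm², y = 50 mm, Ī = 500 000 mm⁴.
Horizontal leg (remainder): 34 × 6, A = 204 mm², y = 3 mm, Ī = 612 mm⁴.
Centroid: ȳ = ΣA·y / ΣA = 38.075 mm.
Transfer each piece to the horizontal centroidal axis using Ī + A·d² with d = y − 38.075:
  vertical leg: d = 11.925 mm → contributes +585 329 mm⁴
  horizontal leg (remainder): d = -35.075 mm → contributes +251 579 mm⁴
Total I = 836 908 mm⁴.
Extreme fibre distance c = 61.925 mm; S = I/c = 13 515 mm³.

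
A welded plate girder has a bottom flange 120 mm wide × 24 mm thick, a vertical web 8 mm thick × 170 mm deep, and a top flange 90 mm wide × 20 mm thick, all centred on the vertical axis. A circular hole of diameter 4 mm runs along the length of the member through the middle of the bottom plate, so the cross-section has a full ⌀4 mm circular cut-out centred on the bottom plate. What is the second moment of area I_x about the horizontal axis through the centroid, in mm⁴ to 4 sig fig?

I_x ≈ 4.479 × 10⁷ mm⁴

Split into non-overlapping primitives; take the origin at the lower-left of the bounding box.
Bottom plate: 120 × 24, A = 2 880 mm², y = 12 mm, Ī = 138 240 mm⁴.
Web plate: 8 × 170, A = 1 360 mm², y = 109 mm, Ī = 3 275 333 mm⁴.
Top plate: 90 × 20, A = 1 800 mm², y = 204 mm, Ī = 60 000 mm⁴.
Hole (subtracted): ⌀4, A = 12.5664 mm², y = 12 mm, Ī = 12.5664 mm⁴.
Centroid: ȳ = ΣA·y / ΣA = 91.2244 mm.
Transfer each piece to the horizontal axis through the centroid using Ī + A·d² with d = y − 91.2244:
  bottom plate: d = -79.2244 mm → contributes +18 214 590 mm⁴
  web plate: d = 17.7756 mm → contributes +3 705 054 mm⁴
  top plate: d = 112.776 mm → contributes +22 952 992 mm⁴
  hole: d = -79.2244 mm → contributes −78885.5 mm⁴
Total I = 44 793 750 mm⁴.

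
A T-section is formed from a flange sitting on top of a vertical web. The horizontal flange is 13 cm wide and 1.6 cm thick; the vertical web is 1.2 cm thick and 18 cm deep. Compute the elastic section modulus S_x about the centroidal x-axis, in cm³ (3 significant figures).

Break the section into simple shapes (no overlaps), measuring from the bottom-left corner of the bounding box.
Flange: 13 × 1.6, A = 20.8 cm², y = 18.8 cm, Ī = 4.4373 cm⁴.
Web: 1.2 × 18, A = 21.6 cm², y = 9 cm, Ī = 583.2 cm⁴.
Centroid: ȳ = ΣA·y / ΣA = 13.808 cm.
Transfer each piece to the centroidal x-axis using Ī + A·d² with d = y − 13.808:
  flange: d = 4.9925 cm → contributes +522.87 cm⁴
  web: d = -4.8075 cm → contributes +1082.4 cm⁴
Total I = 1605.3 cm⁴.
Extreme fibre distance c = 13.808 cm; S = I/c = 116.26 cm³.

S_x ≈ 116 cm³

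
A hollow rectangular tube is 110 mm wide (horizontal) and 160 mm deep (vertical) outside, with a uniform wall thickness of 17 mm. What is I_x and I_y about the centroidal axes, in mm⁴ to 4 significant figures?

I_x ≈ 2.488 × 10⁷ mm⁴, I_y ≈ 1.314 × 10⁷ mm⁴

Split into non-overlapping primitives; take the origin at the lower-left of the bounding box.
Outer rectangle: 110 × 160, A = 17 600 mm², y = 80 mm, Ī = 37 546 667 mm⁴.
Inner void (subtracted): 76 × 126, A = 9 576 mm², y = 80 mm, Ī = 12 669 048 mm⁴.
By symmetry the centroid is at mid-height, ȳ = 80 mm.
All pieces are centred on the centroidal x-axis, so I = ΣĪ (holes subtracted) = 24 877 619 mm⁴.
Repeating about the centroidal y-axis gives I_y = 13 137 419 mm⁴.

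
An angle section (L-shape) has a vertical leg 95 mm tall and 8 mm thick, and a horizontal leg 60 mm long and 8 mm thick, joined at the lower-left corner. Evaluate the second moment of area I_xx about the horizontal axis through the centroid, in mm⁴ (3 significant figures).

I_xx ≈ 1.08 × 10⁶ mm⁴

Break the section into simple shapes (no overlaps), measuring from the bottom-left corner of the bounding box.
Vertical leg: 8 × 95, A = 760 mm², y = 47.5 mm, Ī = 571 583 mm⁴.
Horizontal leg (remainder): 52 × 8, A = 416 mm², y = 4 mm, Ī = 2218.7 mm⁴.
Centroid: ȳ = ΣA·y / ΣA = 32.112 mm.
Transfer each piece to the horizontal axis through the centroid using Ī + A·d² with d = y − 32.112:
  vertical leg: d = 15.388 mm → contributes +751 538 mm⁴
  horizontal leg (remainder): d = -28.112 mm → contributes +330 983 mm⁴
Total I = 1 082 521 mm⁴.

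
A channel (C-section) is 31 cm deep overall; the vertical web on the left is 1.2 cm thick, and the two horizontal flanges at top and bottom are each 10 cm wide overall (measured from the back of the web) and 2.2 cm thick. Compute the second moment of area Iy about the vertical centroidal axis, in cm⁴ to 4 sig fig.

Iy ≈ 728.6 cm⁴

Decompose the section into non-overlapping parts with the origin at the bottom-left of its bounding rectangle.
Web: 1.2 × 31, A = 37.2 cm², x = 0.6 cm, Ī = 4.464 cm⁴.
Top flange (beyond web): 8.8 × 2.2, A = 19.36 cm², x = 5.6 cm, Ī = 124.937 cm⁴.
Bottom flange (beyond web): 8.8 × 2.2, A = 19.36 cm², x = 5.6 cm, Ī = 124.937 cm⁴.
Centroid: x̄ = ΣA·x / ΣA = 3.15005 cm.
Transfer each piece to the vertical centroidal axis using Ī + A·d² with d = x − 3.15005:
  web: d = -2.55005 cm → contributes +246.367 cm⁴
  top flange (beyond web): d = 2.44995 cm → contributes +241.14 cm⁴
  bottom flange (beyond web): d = 2.44995 cm → contributes +241.14 cm⁴
Total I = 728.647 cm⁴.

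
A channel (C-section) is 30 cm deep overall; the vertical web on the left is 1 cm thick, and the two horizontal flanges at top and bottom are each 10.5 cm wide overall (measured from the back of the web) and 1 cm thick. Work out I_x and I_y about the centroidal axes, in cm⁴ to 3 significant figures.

Treat the section as a set of non-overlapping primitives; coordinates are from the bounding-box lower-left.
Web: 1 × 30, A = 30 cm², y = 15 cm, Ī = 2 250 cm⁴.
Top flange (beyond web): 9.5 × 1, A = 9.5 cm², y = 29.5 cm, Ī = 0.79167 cm⁴.
Bottom flange (beyond web): 9.5 × 1, A = 9.5 cm², y = 0.5 cm, Ī = 0.79167 cm⁴.
By symmetry the centroid is at mid-height, ȳ = 15 cm.
Transfer each piece to the centroidal x-axis using Ī + A·d² with d = y − 15:
  web: d = 0 cm → contributes +2 250 cm⁴
  top flange (beyond web): d = 14.5 cm → contributes +1998.2 cm⁴
  bottom flange (beyond web): d = -14.5 cm → contributes +1998.2 cm⁴
Total I = 6246.3 cm⁴.
For the y-axis: x̄ = 2.5357 cm.
Repeating about the centroidal y-axis gives I_y = 466.02 cm⁴.

I_x ≈ 6250 cm⁴, I_y ≈ 466 cm⁴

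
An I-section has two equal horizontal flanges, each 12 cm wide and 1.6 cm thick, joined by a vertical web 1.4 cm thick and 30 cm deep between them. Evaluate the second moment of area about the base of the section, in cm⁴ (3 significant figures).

I_base ≈ 3.49 × 10⁴ cm⁴

Split into non-overlapping primitives; take the origin at the lower-left of the bounding box.
Bottom flange: 12 × 1.6, A = 19.2 cm², y = 0.8 cm, Ī = 4.096 cm⁴.
Web: 1.4 × 30, A = 42 cm², y = 16.6 cm, Ī = 3 150 cm⁴.
Top flange: 12 × 1.6, A = 19.2 cm², y = 32.4 cm, Ī = 4.096 cm⁴.
Transfer each piece to a horizontal axis along the bottom face using Ī + A·d² with d = y − 0:
  bottom flange: d = 0.8 cm → contributes +16.384 cm⁴
  web: d = 16.6 cm → contributes +14 724 cm⁴
  top flange: d = 32.4 cm → contributes +20 159 cm⁴
Total I = 34 899 cm⁴.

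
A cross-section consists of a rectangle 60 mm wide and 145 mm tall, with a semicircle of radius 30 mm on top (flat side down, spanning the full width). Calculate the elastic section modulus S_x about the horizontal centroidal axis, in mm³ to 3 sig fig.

Treat the section as a set of non-overlapping primitives; coordinates are from the bounding-box lower-left.
Rectangular body: 60 × 145, A = 8 700 mm², y = 72.5 mm, Ī = 15 243 125 mm⁴.
Semicircular cap: semicircle r = 30, A = 1413.7 mm², y = 157.73 mm, Ī = 88 903 mm⁴.
Centroid: ȳ = ΣA·y / ΣA = 84.414 mm.
Transfer each piece to the horizontal centroidal axis using Ī + A·d² with d = y − 84.414:
  rectangular body: d = -11.914 mm → contributes +16 478 025 mm⁴
  semicircular cap: d = 73.318 mm → contributes +7 688 468 mm⁴
Total I = 24 166 493 mm⁴.
Extreme fibre distance c = 90.586 mm; S = I/c = 266 779 mm³.

S_x ≈ 2.67 × 10⁵ mm³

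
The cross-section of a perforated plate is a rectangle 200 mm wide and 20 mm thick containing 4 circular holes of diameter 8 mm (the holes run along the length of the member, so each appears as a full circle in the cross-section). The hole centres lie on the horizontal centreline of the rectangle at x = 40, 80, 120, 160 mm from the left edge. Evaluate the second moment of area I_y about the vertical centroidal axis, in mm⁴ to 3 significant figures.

Treat the section as a set of non-overlapping primitives; coordinates are from the bounding-box lower-left.
Plate: 200 × 20, A = 4 000 mm², x = 100 mm, Ī = 13 333 333 mm⁴.
Hole 1 (subtracted): ⌀8, A = 50.265 mm², x = 40 mm, Ī = 201.06 mm⁴.
Hole 2 (subtracted): ⌀8, A = 50.265 mm², x = 80 mm, Ī = 201.06 mm⁴.
Hole 3 (subtracted): ⌀8, A = 50.265 mm², x = 120 mm, Ī = 201.06 mm⁴.
Hole 4 (subtracted): ⌀8, A = 50.265 mm², x = 160 mm, Ī = 201.06 mm⁴.
By symmetry the centroid is at mid-width, x̄ = 100 mm.
Transfer each piece to the vertical centroidal axis using Ī + A·d² with d = x − 100:
  plate: d = 0 mm → contributes +13 333 333 mm⁴
  hole 1: d = -60 mm → contributes −181 157 mm⁴
  hole 2: d = -20 mm → contributes −20 307 mm⁴
  hole 3: d = 20 mm → contributes −20 307 mm⁴
  hole 4: d = 60 mm → contributes −181 157 mm⁴
Total I = 12 930 405 mm⁴.

I_y ≈ 1.29 × 10⁷ mm⁴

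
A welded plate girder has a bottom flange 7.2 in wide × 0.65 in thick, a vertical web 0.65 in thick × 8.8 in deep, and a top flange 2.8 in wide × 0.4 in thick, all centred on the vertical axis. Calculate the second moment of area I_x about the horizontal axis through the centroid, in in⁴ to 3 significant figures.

Decompose the section into non-overlapping parts with the origin at the bottom-left of its bounding rectangle.
Bottom plate: 7.2 × 0.65, A = 4.68 in², y = 0.325 in, Ī = 0.16478 in⁴.
Web plate: 0.65 × 8.8, A = 5.72 in², y = 5.05 in, Ī = 36.913 in⁴.
Top plate: 2.8 × 0.4, A = 1.12 in², y = 9.65 in, Ī = 0.014933 in⁴.
Centroid: ȳ = ΣA·y / ΣA = 3.5777 in.
Transfer each piece to the horizontal axis through the centroid using Ī + A·d² with d = y − 3.5777:
  bottom plate: d = -3.2527 in → contributes +49.679 in⁴
  web plate: d = 1.4723 in → contributes +49.312 in⁴
  top plate: d = 6.0723 in → contributes +41.313 in⁴
Total I = 140.3 in⁴.

I_x ≈ 140 in⁴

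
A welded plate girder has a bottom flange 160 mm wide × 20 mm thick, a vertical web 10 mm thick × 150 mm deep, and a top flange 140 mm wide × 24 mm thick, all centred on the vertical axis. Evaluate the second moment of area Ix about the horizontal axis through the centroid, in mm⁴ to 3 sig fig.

Ix ≈ 5.16 × 10⁷ mm⁴

Treat the section as a set of non-overlapping primitives; coordinates are from the bounding-box lower-left.
Bottom plate: 160 × 20, A = 3 200 mm², y = 10 mm, Ī = 106 667 mm⁴.
Web plate: 10 × 150, A = 1 500 mm², y = 95 mm, Ī = 2 812 500 mm⁴.
Top plate: 140 × 24, A = 3 360 mm², y = 182 mm, Ī = 161 280 mm⁴.
Centroid: ȳ = ΣA·y / ΣA = 97.521 mm.
Transfer each piece to the horizontal axis through the centroid using Ī + A·d² with d = y − 97.521:
  bottom plate: d = -87.521 mm → contributes +24 618 480 mm⁴
  web plate: d = -2.5211 mm → contributes +2 822 034 mm⁴
  top plate: d = 84.479 mm → contributes +24 140 545 mm⁴
Total I = 51 581 058 mm⁴.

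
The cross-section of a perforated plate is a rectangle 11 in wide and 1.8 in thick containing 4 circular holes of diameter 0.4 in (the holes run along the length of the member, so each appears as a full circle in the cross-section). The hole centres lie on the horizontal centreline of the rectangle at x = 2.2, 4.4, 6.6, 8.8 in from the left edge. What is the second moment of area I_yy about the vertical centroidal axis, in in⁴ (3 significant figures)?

Split into non-overlapping primitives; take the origin at the lower-left of the bounding box.
Plate: 11 × 1.8, A = 19.8 in², x = 5.5 in, Ī = 199.65 in⁴.
Hole 1 (subtracted): ⌀0.4, A = 0.12566 in², x = 2.2 in, Ī = 0.0012566 in⁴.
Hole 2 (subtracted): ⌀0.4, A = 0.12566 in², x = 4.4 in, Ī = 0.0012566 in⁴.
Hole 3 (subtracted): ⌀0.4, A = 0.12566 in², x = 6.6 in, Ī = 0.0012566 in⁴.
Hole 4 (subtracted): ⌀0.4, A = 0.12566 in², x = 8.8 in, Ī = 0.0012566 in⁴.
By symmetry the centroid is at mid-width, x̄ = 5.5 in.
Transfer each piece to the vertical centroidal axis using Ī + A·d² with d = x − 5.5:
  plate: d = 0 in → contributes +199.65 in⁴
  hole 1: d = -3.3 in → contributes −1.3697 in⁴
  hole 2: d = -1.1 in → contributes −0.15331 in⁴
  hole 3: d = 1.1 in → contributes −0.15331 in⁴
  hole 4: d = 3.3 in → contributes −1.3697 in⁴
Total I = 196.6 in⁴.

I_yy ≈ 197 in⁴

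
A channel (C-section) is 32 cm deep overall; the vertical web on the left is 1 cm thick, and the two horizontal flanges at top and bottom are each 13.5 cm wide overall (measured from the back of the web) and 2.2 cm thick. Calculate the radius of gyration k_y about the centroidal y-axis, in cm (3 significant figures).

k_y ≈ 4.34 cm

Decompose the section into non-overlapping parts with the origin at the bottom-left of its bounding rectangle.
Web: 1 × 32, A = 32 cm², x = 0.5 cm, Ī = 2.6667 cm⁴.
Top flange (beyond web): 12.5 × 2.2, A = 27.5 cm², x = 7.25 cm, Ī = 358.07 cm⁴.
Bottom flange (beyond web): 12.5 × 2.2, A = 27.5 cm², x = 7.25 cm, Ī = 358.07 cm⁴.
Centroid: x̄ = ΣA·x / ΣA = 4.7672 cm.
Transfer each piece to the centroidal y-axis using Ī + A·d² with d = x − 4.7672:
  web: d = -4.2672 cm → contributes +585.37 cm⁴
  top flange (beyond web): d = 2.4828 cm → contributes +527.59 cm⁴
  bottom flange (beyond web): d = 2.4828 cm → contributes +527.59 cm⁴
Total I = 1640.5 cm⁴.
Radius of gyration: k = √(I/A) = √(1640.5 / 87) = 4.3424 cm.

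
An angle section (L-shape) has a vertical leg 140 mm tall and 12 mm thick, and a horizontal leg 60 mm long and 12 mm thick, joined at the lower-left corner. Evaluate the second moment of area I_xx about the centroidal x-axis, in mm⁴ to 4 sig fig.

I_xx ≈ 4.508 × 10⁶ mm⁴

Split into non-overlapping primitives; take the origin at the lower-left of the bounding box.
Vertical leg: 12 × 140, A = 1 680 mm², y = 70 mm, Ī = 2 744 000 mm⁴.
Horizontal leg (remainder): 48 × 12, A = 576 mm², y = 6 mm, Ī = 6 912 mm⁴.
Centroid: ȳ = ΣA·y / ΣA = 53.6596 mm.
Transfer each piece to the centroidal x-axis using Ī + A·d² with d = y − 53.6596:
  vertical leg: d = 16.3404 mm → contributes +3 192 576 mm⁴
  horizontal leg (remainder): d = -47.6596 mm → contributes +1 315 259 mm⁴
Total I = 4 507 835 mm⁴.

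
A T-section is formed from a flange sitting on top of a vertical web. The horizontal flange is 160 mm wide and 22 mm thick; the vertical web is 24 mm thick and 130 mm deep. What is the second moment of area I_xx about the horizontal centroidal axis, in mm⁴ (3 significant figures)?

Break the section into simple shapes (no overlaps), measuring from the bottom-left corner of the bounding box.
Flange: 160 × 22, A = 3 520 mm², y = 141 mm, Ī = 141 973 mm⁴.
Web: 24 × 130, A = 3 120 mm², y = 65 mm, Ī = 4 394 000 mm⁴.
Centroid: ȳ = ΣA·y / ΣA = 105.29 mm.
Transfer each piece to the horizontal centroidal axis using Ī + A·d² with d = y − 105.29:
  flange: d = 35.711 mm → contributes +4 630 904 mm⁴
  web: d = -40.289 mm → contributes +9 458 434 mm⁴
Total I = 14 089 338 mm⁴.

I_xx ≈ 1.41 × 10⁷ mm⁴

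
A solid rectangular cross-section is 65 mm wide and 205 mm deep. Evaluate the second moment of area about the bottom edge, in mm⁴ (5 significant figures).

The section: 65 × 205, A = 13 325 mm², y = 102.5 mm, Ī = 46 665 260 mm⁴.
Transfer it to a horizontal axis along the bottom face using Ī + A·d² with d = y − 0:
  the section: d = 102.5 mm → contributes +186 661 042 mm⁴
Total I = 186 661 042 mm⁴.

I_base ≈ 1.8666 × 10⁸ mm⁴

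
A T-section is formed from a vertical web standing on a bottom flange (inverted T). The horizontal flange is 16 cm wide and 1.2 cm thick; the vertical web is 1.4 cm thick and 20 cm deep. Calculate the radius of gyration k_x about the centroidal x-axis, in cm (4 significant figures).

k_x ≈ 6.851 cm

Treat the section as a set of non-overlapping primitives; coordinates are from the bounding-box lower-left.
Flange: 16 × 1.2, A = 19.2 cm², y = 0.6 cm, Ī = 2.304 cm⁴.
Web: 1.4 × 20, A = 28 cm², y = 11.2 cm, Ī = 933.333 cm⁴.
Centroid: ȳ = ΣA·y / ΣA = 6.88814 cm.
Transfer each piece to the centroidal x-axis using Ī + A·d² with d = y − 6.88814:
  flange: d = -6.28814 cm → contributes +761.484 cm⁴
  web: d = 4.31186 cm → contributes +1453.91 cm⁴
Total I = 2215.4 cm⁴.
Radius of gyration: k = √(I/A) = √(2215.4 / 47.2) = 6.85102 cm.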